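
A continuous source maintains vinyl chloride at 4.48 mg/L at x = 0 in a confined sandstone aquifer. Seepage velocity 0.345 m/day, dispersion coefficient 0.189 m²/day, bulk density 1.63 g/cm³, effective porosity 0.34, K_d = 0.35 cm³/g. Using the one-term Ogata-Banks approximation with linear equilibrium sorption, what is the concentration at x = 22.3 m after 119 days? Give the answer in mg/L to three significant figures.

Retardation factor R = 1 + ρ_b·K_d/n = 1 + 1.63 × 0.35/0.34 = 2.678.
Sorption retards both mechanisms: v_R = v/R = 0.1288 m/day, D_R = D/R = 0.07058 m²/day.
v_R·t = 0.1288 × 119 = 15.3272 m; 2√(D_R t) = 5.796 m; argument = (22.3 − 15.3272)/5.796 = 1.203.
C = C₀ × ½·erfc(1.203) = 4.48 × 0.04444 = 0.199 mg/L.

0.199 mg/L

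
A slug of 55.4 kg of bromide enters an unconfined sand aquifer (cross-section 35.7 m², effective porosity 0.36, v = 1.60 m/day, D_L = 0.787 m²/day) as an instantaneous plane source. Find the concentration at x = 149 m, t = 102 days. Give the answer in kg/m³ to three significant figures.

For an instantaneous plane source, C(x,t) = M/(n_e·A·√(4πDt)) · exp(−(x−vt)²/(4Dt)), with n_e·A the pore (flow) area.
Plume center vt = 1.60 × 102 = 163.2 m, so the well at 149 m is 14.2 m upgradient of the peak.
√(4πDt) = 31.76 m, giving peak height M/(n_e·A·√(4πDt)) = 55.4/(0.36 × 35.7 × 31.76) = 0.1357 kg/m³.
(x−vt)²/(4Dt) = (-14.2)²/(4 × 0.787 × 102) = 0.6280; exp(−0.6280) = 0.5337.
C = 0.1357 × 0.5337 = 0.0724 kg/m³.

0.0724 kg/m³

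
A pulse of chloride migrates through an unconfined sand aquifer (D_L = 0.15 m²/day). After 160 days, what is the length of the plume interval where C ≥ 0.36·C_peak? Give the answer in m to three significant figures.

19.8 m

The plume is Gaussian with σ = √(2Dt) = √(2 × 0.15 × 160) = 6.928 m.
C/C_peak = exp(−Δx²/(2σ²)) = 0.36 ⇒ Δx = σ·√(−2 ln 0.36) = 6.928 × 1.429 = 9.900 m.
Width = 2Δx = 19.8 m.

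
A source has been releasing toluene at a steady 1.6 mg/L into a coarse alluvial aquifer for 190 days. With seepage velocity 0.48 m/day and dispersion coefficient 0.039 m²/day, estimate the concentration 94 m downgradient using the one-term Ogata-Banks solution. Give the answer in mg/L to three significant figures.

0.374 mg/L

For a continuous step input, C/C₀ ≈ ½·erfc((x−vt)/(2√(Dt))).
vt = 0.48 × 190 = 91.2 m and 2√(Dt) = 2√(0.039 × 190) = 5.444 m.
Argument (x−vt)/(2√(Dt)) = (94 − 91.2)/5.444 = 0.5143; ½·erfc(0.5143) = 0.2335.
C = 1.6 × 0.2335 = 0.374 mg/L.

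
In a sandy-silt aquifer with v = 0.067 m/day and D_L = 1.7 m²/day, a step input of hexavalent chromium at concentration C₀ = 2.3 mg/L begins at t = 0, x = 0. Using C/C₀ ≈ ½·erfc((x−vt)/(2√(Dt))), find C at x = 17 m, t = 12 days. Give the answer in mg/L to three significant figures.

0.0129 mg/L

For a continuous step input, C/C₀ ≈ ½·erfc((x−vt)/(2√(Dt))).
vt = 0.067 × 12 = 0.804 m and 2√(Dt) = 2√(1.7 × 12) = 9.033 m.
Argument (x−vt)/(2√(Dt)) = (17 − 0.804)/9.033 = 1.793; ½·erfc(1.793) = 0.005611.
C = 2.3 × 0.005611 = 0.0129 mg/L.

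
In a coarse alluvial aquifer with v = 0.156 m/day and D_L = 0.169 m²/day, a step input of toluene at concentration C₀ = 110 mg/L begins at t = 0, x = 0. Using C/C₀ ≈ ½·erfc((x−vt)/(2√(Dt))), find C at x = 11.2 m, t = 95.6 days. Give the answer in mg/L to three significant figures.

81.8 mg/L

For a continuous step input, C/C₀ ≈ ½·erfc((x−vt)/(2√(Dt))).
vt = 0.156 × 95.6 = 14.9136 m and 2√(Dt) = 2√(0.169 × 95.6) = 8.039 m.
Argument (x−vt)/(2√(Dt)) = (11.2 − 14.9136)/8.039 = -0.4619; ½·erfc(-0.4619) = 0.7432.
C = 110 × 0.7432 = 81.8 mg/L.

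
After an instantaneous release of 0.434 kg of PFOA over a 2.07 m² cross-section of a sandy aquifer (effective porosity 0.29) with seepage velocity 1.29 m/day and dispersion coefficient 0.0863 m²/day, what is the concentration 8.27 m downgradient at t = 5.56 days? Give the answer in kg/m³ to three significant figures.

For an instantaneous plane source, C(x,t) = M/(n_e·A·√(4πDt)) · exp(−(x−vt)²/(4Dt)), with n_e·A the pore (flow) area.
Plume center vt = 1.29 × 5.56 = 7.1724 m, so the well at 8.27 m is 1.0976 m downgradient of the peak.
√(4πDt) = 2.456 m, giving peak height M/(n_e·A·√(4πDt)) = 0.434/(0.29 × 2.07 × 2.456) = 0.2944 kg/m³.
(x−vt)²/(4Dt) = (1.0976)²/(4 × 0.0863 × 5.56) = 0.6277; exp(−0.6277) = 0.5338.
C = 0.2944 × 0.5338 = 0.157 kg/m³.

0.157 kg/m³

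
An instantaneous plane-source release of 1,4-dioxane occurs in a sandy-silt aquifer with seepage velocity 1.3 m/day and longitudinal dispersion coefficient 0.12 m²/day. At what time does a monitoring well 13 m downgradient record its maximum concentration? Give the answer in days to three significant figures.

9.93 days

For the 1D instantaneous-source solution, setting ∂C/∂t = 0 at fixed x gives v²t² + 2Dt − x² = 0, so t = (√(D² + v²x²) − D)/v².
√(D² + v²x²) = √(0.12² + 1.3² × 13²) = 16.90; v² = 1.69.
t = (16.90 − 0.12)/1.69 = 9.93 days (vs. the pure-advection estimate x/v = 10.0 d).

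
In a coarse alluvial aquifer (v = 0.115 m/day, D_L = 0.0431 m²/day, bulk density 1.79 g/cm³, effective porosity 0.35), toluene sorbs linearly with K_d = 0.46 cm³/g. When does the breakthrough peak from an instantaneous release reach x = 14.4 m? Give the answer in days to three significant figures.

Retardation factor R = 1 + ρ_b·K_d/n = 1 + 1.79 × 0.46/0.35 = 3.353.
Sorption retards both mechanisms: v_R = v/R = 0.03430 m/day, D_R = D/R = 0.01285 m²/day.
Peak time from v_R²t² + 2D_R t − x² = 0: t = (√(D_R² + v_R²x²) − D_R)/v_R².
√(D_R² + v_R²x²) = √(0.01285² + 0.03430² × 14.4²) = 0.4941; v_R² = 0.001176.
t = (0.4941 − 0.01285)/0.001176 = 409 days.

409 days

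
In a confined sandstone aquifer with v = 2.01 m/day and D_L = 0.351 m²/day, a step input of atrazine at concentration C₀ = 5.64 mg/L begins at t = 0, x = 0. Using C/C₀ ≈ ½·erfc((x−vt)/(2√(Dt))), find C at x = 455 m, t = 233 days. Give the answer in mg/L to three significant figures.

For a continuous step input, C/C₀ ≈ ½·erfc((x−vt)/(2√(Dt))).
vt = 2.01 × 233 = 468.33 m and 2√(Dt) = 2√(0.351 × 233) = 18.09 m.
Argument (x−vt)/(2√(Dt)) = (455 − 468.33)/18.09 = -0.7369; ½·erfc(-0.7369) = 0.8513.
C = 5.64 × 0.8513 = 4.80 mg/L.

4.80 mg/L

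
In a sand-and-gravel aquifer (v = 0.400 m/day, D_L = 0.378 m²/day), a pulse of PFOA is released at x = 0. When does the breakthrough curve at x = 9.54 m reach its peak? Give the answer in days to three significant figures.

21.6 days

For the 1D instantaneous-source solution, setting ∂C/∂t = 0 at fixed x gives v²t² + 2Dt − x² = 0, so t = (√(D² + v²x²) − D)/v².
√(D² + v²x²) = √(0.378² + 0.400² × 9.54²) = 3.835; v² = 0.16.
t = (3.835 − 0.378)/0.16 = 21.6 days (vs. the pure-advection estimate x/v = 23.8 d).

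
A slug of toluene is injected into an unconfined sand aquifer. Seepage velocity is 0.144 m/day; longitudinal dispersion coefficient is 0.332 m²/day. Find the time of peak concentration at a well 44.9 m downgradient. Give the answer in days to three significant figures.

For the 1D instantaneous-source solution, setting ∂C/∂t = 0 at fixed x gives v²t² + 2Dt − x² = 0, so t = (√(D² + v²x²) − D)/v².
√(D² + v²x²) = √(0.332² + 0.144² × 44.9²) = 6.474; v² = 0.020736.
t = (6.474 − 0.332)/0.020736 = 296 days (vs. the pure-advection estimate x/v = 312 d).

296 days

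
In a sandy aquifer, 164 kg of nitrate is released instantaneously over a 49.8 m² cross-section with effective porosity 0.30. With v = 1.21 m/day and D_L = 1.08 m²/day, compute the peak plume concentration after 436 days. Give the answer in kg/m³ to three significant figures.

0.143 kg/m³

The peak of an instantaneous 1D plume sits at x = vt; there the Gaussian factor is 1 and C_max = M/(n_e·A·√(4πDt)), where n_e·A is the pore area the mass is dissolved in.
√(4πDt) = √(4π × 1.08 × 436) = 76.92 m, so C_max = 164/(0.30 × 49.8 × 76.92) = 0.143 kg/m³.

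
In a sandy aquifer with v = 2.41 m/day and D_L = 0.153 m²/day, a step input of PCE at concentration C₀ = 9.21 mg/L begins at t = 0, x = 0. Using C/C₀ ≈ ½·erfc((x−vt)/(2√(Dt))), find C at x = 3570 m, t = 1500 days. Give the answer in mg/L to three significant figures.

For a continuous step input, C/C₀ ≈ ½·erfc((x−vt)/(2√(Dt))).
vt = 2.41 × 1500 = 3615 m and 2√(Dt) = 2√(0.153 × 1500) = 30.30 m.
Argument (x−vt)/(2√(Dt)) = (3570 − 3615)/30.30 = -1.485; ½·erfc(-1.485) = 0.9821.
C = 9.21 × 0.9821 = 9.05 mg/L.

9.05 mg/L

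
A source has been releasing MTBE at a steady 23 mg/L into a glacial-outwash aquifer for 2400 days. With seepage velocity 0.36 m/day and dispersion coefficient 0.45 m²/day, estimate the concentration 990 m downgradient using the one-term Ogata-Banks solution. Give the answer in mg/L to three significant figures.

0.0771 mg/L

For a continuous step input, C/C₀ ≈ ½·erfc((x−vt)/(2√(Dt))).
vt = 0.36 × 2400 = 864 m and 2√(Dt) = 2√(0.45 × 2400) = 65.73 m.
Argument (x−vt)/(2√(Dt)) = (990 − 864)/65.73 = 1.917; ½·erfc(1.917) = 0.003354.
C = 23 × 0.003354 = 0.0771 mg/L.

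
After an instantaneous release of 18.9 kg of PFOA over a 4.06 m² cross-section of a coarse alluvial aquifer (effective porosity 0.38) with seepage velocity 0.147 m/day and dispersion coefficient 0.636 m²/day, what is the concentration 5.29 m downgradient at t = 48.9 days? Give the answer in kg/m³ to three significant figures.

For an instantaneous plane source, C(x,t) = M/(n_e·A·√(4πDt)) · exp(−(x−vt)²/(4Dt)), with n_e·A the pore (flow) area.
Plume center vt = 0.147 × 48.9 = 7.1883 m, so the well at 5.29 m is 1.8983 m upgradient of the peak.
√(4πDt) = 19.77 m, giving peak height M/(n_e·A·√(4πDt)) = 18.9/(0.38 × 4.06 × 19.77) = 0.6196 kg/m³.
(x−vt)²/(4Dt) = (-1.8983)²/(4 × 0.636 × 48.9) = 0.02897; exp(−0.02897) = 0.9714.
C = 0.6196 × 0.9714 = 0.602 kg/m³.

0.602 kg/m³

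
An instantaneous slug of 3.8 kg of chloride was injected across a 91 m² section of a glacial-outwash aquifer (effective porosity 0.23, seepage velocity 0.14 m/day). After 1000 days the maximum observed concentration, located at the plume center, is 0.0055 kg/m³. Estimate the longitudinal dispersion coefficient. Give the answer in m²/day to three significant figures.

0.0867 m²/day

At the plume center C_max = M/(n_e·A·√(4πDt)), so D = M²/(4πt·(n_e·A·C_max)²).
n_e·A·C_max = 0.23 × 91 × 0.0055 = 0.1151 kg/m.
D = 3.8²/(4π × 1000 × 0.1151²) = 0.0867 m²/day.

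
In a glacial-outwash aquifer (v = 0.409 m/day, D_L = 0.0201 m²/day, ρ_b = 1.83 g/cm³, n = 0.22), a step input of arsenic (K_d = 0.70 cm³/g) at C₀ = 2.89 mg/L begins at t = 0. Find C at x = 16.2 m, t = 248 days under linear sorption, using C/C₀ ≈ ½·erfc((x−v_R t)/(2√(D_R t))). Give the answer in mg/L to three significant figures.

0.390 mg/L

Retardation factor R = 1 + ρ_b·K_d/n = 1 + 1.83 × 0.70/0.22 = 6.823.
Sorption retards both mechanisms: v_R = v/R = 0.05994 m/day, D_R = D/R = 0.002946 m²/day.
v_R·t = 0.05994 × 248 = 14.86512 m; 2√(D_R t) = 1.710 m; argument = (16.2 − 14.86512)/1.710 = 0.7806.
C = C₀ × ½·erfc(0.7806) = 2.89 × 0.1348 = 0.390 mg/L.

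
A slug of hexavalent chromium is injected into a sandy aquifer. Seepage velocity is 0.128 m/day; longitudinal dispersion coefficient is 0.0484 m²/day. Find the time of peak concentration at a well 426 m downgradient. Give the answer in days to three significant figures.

3330 days

For the 1D instantaneous-source solution, setting ∂C/∂t = 0 at fixed x gives v²t² + 2Dt − x² = 0, so t = (√(D² + v²x²) − D)/v².
√(D² + v²x²) = √(0.0484² + 0.128² × 426²) = 54.53; v² = 0.016384.
t = (54.53 − 0.0484)/0.016384 = 3330 days (vs. the pure-advection estimate x/v = 3330 d).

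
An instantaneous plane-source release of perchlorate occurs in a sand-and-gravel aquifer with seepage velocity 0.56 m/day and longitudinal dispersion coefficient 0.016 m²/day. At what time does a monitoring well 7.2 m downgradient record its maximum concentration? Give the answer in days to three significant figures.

For the 1D instantaneous-source solution, setting ∂C/∂t = 0 at fixed x gives v²t² + 2Dt − x² = 0, so t = (√(D² + v²x²) − D)/v².
√(D² + v²x²) = √(0.016² + 0.56² × 7.2²) = 4.032; v² = 0.3136.
t = (4.032 − 0.016)/0.3136 = 12.8 days (vs. the pure-advection estimate x/v = 12.9 d).

12.8 days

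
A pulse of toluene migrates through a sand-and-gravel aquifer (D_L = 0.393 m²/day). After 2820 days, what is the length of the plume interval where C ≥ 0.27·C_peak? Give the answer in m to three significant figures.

The plume is Gaussian with σ = √(2Dt) = √(2 × 0.393 × 2820) = 47.08 m.
C/C_peak = exp(−Δx²/(2σ²)) = 0.27 ⇒ Δx = σ·√(−2 ln 0.27) = 47.08 × 1.618 = 76.18 m.
Width = 2Δx = 152 m.

152 m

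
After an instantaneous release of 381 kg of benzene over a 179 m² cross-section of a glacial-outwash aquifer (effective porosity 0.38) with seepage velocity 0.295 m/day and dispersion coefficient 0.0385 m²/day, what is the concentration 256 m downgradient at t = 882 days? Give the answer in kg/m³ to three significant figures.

0.238 kg/m³

For an instantaneous plane source, C(x,t) = M/(n_e·A·√(4πDt)) · exp(−(x−vt)²/(4Dt)), with n_e·A the pore (flow) area.
Plume center vt = 0.295 × 882 = 260.19 m, so the well at 256 m is 4.19 m upgradient of the peak.
√(4πDt) = 20.66 m, giving peak height M/(n_e·A·√(4πDt)) = 381/(0.38 × 179 × 20.66) = 0.2711 kg/m³.
(x−vt)²/(4Dt) = (-4.19)²/(4 × 0.0385 × 882) = 0.1293; exp(−0.1293) = 0.8787.
C = 0.2711 × 0.8787 = 0.238 kg/m³.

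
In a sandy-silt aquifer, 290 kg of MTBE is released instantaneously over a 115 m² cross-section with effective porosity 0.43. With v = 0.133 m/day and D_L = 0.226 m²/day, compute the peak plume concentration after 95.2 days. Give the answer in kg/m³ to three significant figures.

0.357 kg/m³

The peak of an instantaneous 1D plume sits at x = vt; there the Gaussian factor is 1 and C_max = M/(n_e·A·√(4πDt)), where n_e·A is the pore area the mass is dissolved in.
√(4πDt) = √(4π × 0.226 × 95.2) = 16.44 m, so C_max = 290/(0.43 × 115 × 16.44) = 0.357 kg/m³.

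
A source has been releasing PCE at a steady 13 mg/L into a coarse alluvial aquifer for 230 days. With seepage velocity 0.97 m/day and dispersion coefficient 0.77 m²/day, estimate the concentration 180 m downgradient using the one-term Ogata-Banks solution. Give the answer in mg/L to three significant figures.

For a continuous step input, C/C₀ ≈ ½·erfc((x−vt)/(2√(Dt))).
vt = 0.97 × 230 = 223.1 m and 2√(Dt) = 2√(0.77 × 230) = 26.62 m.
Argument (x−vt)/(2√(Dt)) = (180 − 223.1)/26.62 = -1.619; ½·erfc(-1.619) = 0.9890.
C = 13 × 0.9890 = 12.9 mg/L.

12.9 mg/L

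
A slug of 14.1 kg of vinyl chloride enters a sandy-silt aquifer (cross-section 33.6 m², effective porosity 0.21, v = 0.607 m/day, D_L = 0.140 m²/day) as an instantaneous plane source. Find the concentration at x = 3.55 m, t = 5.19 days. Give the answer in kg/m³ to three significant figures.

0.626 kg/m³

For an instantaneous plane source, C(x,t) = M/(n_e·A·√(4πDt)) · exp(−(x−vt)²/(4Dt)), with n_e·A the pore (flow) area.
Plume center vt = 0.607 × 5.19 = 3.15033 m, so the well at 3.55 m is 0.39967 m downgradient of the peak.
√(4πDt) = 3.022 m, giving peak height M/(n_e·A·√(4πDt)) = 14.1/(0.21 × 33.6 × 3.022) = 0.6613 kg/m³.
(x−vt)²/(4Dt) = (0.39967)²/(4 × 0.140 × 5.19) = 0.05496; exp(−0.05496) = 0.9465.
C = 0.6613 × 0.9465 = 0.626 kg/m³.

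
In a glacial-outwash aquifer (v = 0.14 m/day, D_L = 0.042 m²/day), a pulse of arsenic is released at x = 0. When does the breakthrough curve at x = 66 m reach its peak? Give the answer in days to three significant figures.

For the 1D instantaneous-source solution, setting ∂C/∂t = 0 at fixed x gives v²t² + 2Dt − x² = 0, so t = (√(D² + v²x²) − D)/v².
√(D² + v²x²) = √(0.042² + 0.14² × 66²) = 9.240; v² = 0.0196.
t = (9.240 − 0.042)/0.0196 = 469 days (vs. the pure-advection estimate x/v = 471 d).

469 days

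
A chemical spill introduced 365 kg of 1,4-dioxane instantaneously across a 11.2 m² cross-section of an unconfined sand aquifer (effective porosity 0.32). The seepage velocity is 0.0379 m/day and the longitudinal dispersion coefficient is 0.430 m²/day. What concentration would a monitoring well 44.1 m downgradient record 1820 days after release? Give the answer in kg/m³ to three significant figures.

For an instantaneous plane source, C(x,t) = M/(n_e·A·√(4πDt)) · exp(−(x−vt)²/(4Dt)), with n_e·A the pore (flow) area.
Plume center vt = 0.0379 × 1820 = 68.978 m, so the well at 44.1 m is 24.878 m upgradient of the peak.
√(4πDt) = 99.17 m, giving peak height M/(n_e·A·√(4πDt)) = 365/(0.32 × 11.2 × 99.17) = 1.027 kg/m³.
(x−vt)²/(4Dt) = (-24.878)²/(4 × 0.430 × 1820) = 0.1977; exp(−0.1977) = 0.8206.
C = 1.027 × 0.8206 = 0.843 kg/m³.

0.843 kg/m³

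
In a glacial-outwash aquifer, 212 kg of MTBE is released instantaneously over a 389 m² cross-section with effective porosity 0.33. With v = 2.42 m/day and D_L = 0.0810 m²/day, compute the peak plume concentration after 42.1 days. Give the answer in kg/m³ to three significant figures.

The peak of an instantaneous 1D plume sits at x = vt; there the Gaussian factor is 1 and C_max = M/(n_e·A·√(4πDt)), where n_e·A is the pore area the mass is dissolved in.
√(4πDt) = √(4π × 0.0810 × 42.1) = 6.546 m, so C_max = 212/(0.33 × 389 × 6.546) = 0.252 kg/m³.

0.252 kg/m³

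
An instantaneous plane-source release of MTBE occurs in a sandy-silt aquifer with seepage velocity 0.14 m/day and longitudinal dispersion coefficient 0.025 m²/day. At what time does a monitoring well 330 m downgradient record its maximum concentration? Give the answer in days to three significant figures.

2360 days

For the 1D instantaneous-source solution, setting ∂C/∂t = 0 at fixed x gives v²t² + 2Dt − x² = 0, so t = (√(D² + v²x²) − D)/v².
√(D² + v²x²) = √(0.025² + 0.14² × 330²) = 46.20; v² = 0.0196.
t = (46.20 − 0.025)/0.0196 = 2360 days (vs. the pure-advection estimate x/v = 2360 d).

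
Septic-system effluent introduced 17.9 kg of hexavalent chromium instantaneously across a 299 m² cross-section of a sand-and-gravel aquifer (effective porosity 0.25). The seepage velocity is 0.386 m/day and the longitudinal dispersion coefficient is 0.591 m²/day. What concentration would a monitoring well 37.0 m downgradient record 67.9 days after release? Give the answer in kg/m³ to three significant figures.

0.00516 kg/m³

For an instantaneous plane source, C(x,t) = M/(n_e·A·√(4πDt)) · exp(−(x−vt)²/(4Dt)), with n_e·A the pore (flow) area.
Plume center vt = 0.386 × 67.9 = 26.2094 m, so the well at 37.0 m is 10.7906 m downgradient of the peak.
√(4πDt) = 22.46 m, giving peak height M/(n_e·A·√(4πDt)) = 17.9/(0.25 × 299 × 22.46) = 0.01066 kg/m³.
(x−vt)²/(4Dt) = (10.7906)²/(4 × 0.591 × 67.9) = 0.7254; exp(−0.7254) = 0.4841.
C = 0.01066 × 0.4841 = 0.00516 kg/m³.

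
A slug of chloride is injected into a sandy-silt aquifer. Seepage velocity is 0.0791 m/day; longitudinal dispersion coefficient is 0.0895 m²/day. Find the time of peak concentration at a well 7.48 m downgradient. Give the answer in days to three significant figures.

81.3 days

For the 1D instantaneous-source solution, setting ∂C/∂t = 0 at fixed x gives v²t² + 2Dt − x² = 0, so t = (√(D² + v²x²) − D)/v².
√(D² + v²x²) = √(0.0895² + 0.0791² × 7.48²) = 0.5984; v² = 0.00625681.
t = (0.5984 − 0.0895)/0.00625681 = 81.3 days (vs. the pure-advection estimate x/v = 94.6 d).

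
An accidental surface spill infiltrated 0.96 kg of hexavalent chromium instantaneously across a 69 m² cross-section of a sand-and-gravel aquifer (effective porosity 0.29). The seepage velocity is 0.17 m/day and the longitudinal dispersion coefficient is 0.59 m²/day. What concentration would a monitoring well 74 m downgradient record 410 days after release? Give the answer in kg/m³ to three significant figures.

0.000854 kg/m³

For an instantaneous plane source, C(x,t) = M/(n_e·A·√(4πDt)) · exp(−(x−vt)²/(4Dt)), with n_e·A the pore (flow) area.
Plume center vt = 0.17 × 410 = 69.7 m, so the well at 74 m is 4.3 m downgradient of the peak.
√(4πDt) = 55.13 m, giving peak height M/(n_e·A·√(4πDt)) = 0.96/(0.29 × 69 × 55.13) = 0.0008702 kg/m³.
(x−vt)²/(4Dt) = (4.3)²/(4 × 0.59 × 410) = 0.01911; exp(−0.01911) = 0.9811.
C = 0.0008702 × 0.9811 = 0.000854 kg/m³.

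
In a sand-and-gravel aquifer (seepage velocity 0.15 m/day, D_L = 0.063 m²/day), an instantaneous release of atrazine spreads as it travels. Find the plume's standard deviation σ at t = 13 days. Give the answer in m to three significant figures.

1.28 m

Dispersive spreading gives a Gaussian with σ² = 2Dt; advection only shifts the center.
σ = √(2 × 0.063 × 13) = 1.28 m.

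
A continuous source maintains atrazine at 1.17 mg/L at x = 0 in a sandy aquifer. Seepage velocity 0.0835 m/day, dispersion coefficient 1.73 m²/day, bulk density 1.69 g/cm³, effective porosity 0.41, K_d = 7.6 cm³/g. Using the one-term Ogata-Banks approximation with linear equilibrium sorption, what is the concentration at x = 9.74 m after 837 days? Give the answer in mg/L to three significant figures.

0.248 mg/L

Retardation factor R = 1 + ρ_b·K_d/n = 1 + 1.69 × 7.6/0.41 = 32.33.
Sorption retards both mechanisms: v_R = v/R = 0.002583 m/day, D_R = D/R = 0.05351 m²/day.
v_R·t = 0.002583 × 837 = 2.161971 m; 2√(D_R t) = 13.38 m; argument = (9.74 − 2.161971)/13.38 = 0.5664.
C = C₀ × ½·erfc(0.5664) = 1.17 × 0.2116 = 0.248 mg/L.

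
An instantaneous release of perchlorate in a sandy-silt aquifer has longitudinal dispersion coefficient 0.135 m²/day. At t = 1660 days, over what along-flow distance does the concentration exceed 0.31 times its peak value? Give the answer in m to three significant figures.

The plume is Gaussian with σ = √(2Dt) = √(2 × 0.135 × 1660) = 21.17 m.
C/C_peak = exp(−Δx²/(2σ²)) = 0.31 ⇒ Δx = σ·√(−2 ln 0.31) = 21.17 × 1.530 = 32.39 m.
Width = 2Δx = 64.8 m.

64.8 m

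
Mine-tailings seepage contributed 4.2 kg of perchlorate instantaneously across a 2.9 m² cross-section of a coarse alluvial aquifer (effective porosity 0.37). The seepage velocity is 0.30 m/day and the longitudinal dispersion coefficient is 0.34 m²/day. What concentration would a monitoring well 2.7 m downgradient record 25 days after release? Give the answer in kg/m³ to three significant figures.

For an instantaneous plane source, C(x,t) = M/(n_e·A·√(4πDt)) · exp(−(x−vt)²/(4Dt)), with n_e·A the pore (flow) area.
Plume center vt = 0.30 × 25 = 7.5 m, so the well at 2.7 m is 4.8 m upgradient of the peak.
√(4πDt) = 10.34 m, giving peak height M/(n_e·A·√(4πDt)) = 4.2/(0.37 × 2.9 × 10.34) = 0.3786 kg/m³.
(x−vt)²/(4Dt) = (-4.8)²/(4 × 0.34 × 25) = 0.6776; exp(−0.6776) = 0.5078.
C = 0.3786 × 0.5078 = 0.192 kg/m³.

0.192 kg/m³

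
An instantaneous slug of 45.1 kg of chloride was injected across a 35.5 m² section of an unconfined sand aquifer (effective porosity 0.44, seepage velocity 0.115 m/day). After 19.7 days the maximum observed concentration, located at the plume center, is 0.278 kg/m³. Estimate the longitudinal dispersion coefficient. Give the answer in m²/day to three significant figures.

0.436 m²/day

At the plume center C_max = M/(n_e·A·√(4πDt)), so D = M²/(4πt·(n_e·A·C_max)²).
n_e·A·C_max = 0.44 × 35.5 × 0.278 = 4.342 kg/m.
D = 45.1²/(4π × 19.7 × 4.342²) = 0.436 m²/day.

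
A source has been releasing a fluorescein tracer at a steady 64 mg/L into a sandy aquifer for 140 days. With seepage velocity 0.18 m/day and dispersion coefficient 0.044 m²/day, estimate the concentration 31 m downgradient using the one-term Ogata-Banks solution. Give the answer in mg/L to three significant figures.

3.15 mg/L

For a continuous step input, C/C₀ ≈ ½·erfc((x−vt)/(2√(Dt))).
vt = 0.18 × 140 = 25.2 m and 2√(Dt) = 2√(0.044 × 140) = 4.964 m.
Argument (x−vt)/(2√(Dt)) = (31 − 25.2)/4.964 = 1.168; ½·erfc(1.168) = 0.04929.
C = 64 × 0.04929 = 3.15 mg/L.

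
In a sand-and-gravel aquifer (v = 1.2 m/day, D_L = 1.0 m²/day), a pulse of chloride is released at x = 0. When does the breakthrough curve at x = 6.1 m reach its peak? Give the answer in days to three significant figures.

4.44 days

For the 1D instantaneous-source solution, setting ∂C/∂t = 0 at fixed x gives v²t² + 2Dt − x² = 0, so t = (√(D² + v²x²) − D)/v².
√(D² + v²x²) = √(1.0² + 1.2² × 6.1²) = 7.388; v² = 1.44.
t = (7.388 − 1.0)/1.44 = 4.44 days (vs. the pure-advection estimate x/v = 5.08 d).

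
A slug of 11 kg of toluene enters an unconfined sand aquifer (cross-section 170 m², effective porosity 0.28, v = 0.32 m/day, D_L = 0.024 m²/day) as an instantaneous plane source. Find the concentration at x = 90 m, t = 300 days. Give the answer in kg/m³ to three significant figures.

0.00696 kg/m³

For an instantaneous plane source, C(x,t) = M/(n_e·A·√(4πDt)) · exp(−(x−vt)²/(4Dt)), with n_e·A the pore (flow) area.
Plume center vt = 0.32 × 300 = 96 m, so the well at 90 m is 6 m upgradient of the peak.
√(4πDt) = 9.512 m, giving peak height M/(n_e·A·√(4πDt)) = 11/(0.28 × 170 × 9.512) = 0.02429 kg/m³.
(x−vt)²/(4Dt) = (-6)²/(4 × 0.024 × 300) = 1.250; exp(−1.250) = 0.2865.
C = 0.02429 × 0.2865 = 0.00696 kg/m³.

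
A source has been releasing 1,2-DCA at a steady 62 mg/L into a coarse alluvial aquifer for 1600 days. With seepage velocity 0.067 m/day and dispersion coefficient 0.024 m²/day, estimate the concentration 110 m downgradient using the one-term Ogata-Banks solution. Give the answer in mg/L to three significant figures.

For a continuous step input, C/C₀ ≈ ½·erfc((x−vt)/(2√(Dt))).
vt = 0.067 × 1600 = 107.2 m and 2√(Dt) = 2√(0.024 × 1600) = 12.39 m.
Argument (x−vt)/(2√(Dt)) = (110 − 107.2)/12.39 = 0.2260; ½·erfc(0.2260) = 0.3746.
C = 62 × 0.3746 = 23.2 mg/L.

23.2 mg/L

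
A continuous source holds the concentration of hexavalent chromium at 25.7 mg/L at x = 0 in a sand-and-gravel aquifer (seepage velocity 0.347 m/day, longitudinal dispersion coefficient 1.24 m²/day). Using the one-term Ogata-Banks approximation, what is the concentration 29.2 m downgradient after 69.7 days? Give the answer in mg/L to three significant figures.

9.03 mg/L

For a continuous step input, C/C₀ ≈ ½·erfc((x−vt)/(2√(Dt))).
vt = 0.347 × 69.7 = 24.1859 m and 2√(Dt) = 2√(1.24 × 69.7) = 18.59 m.
Argument (x−vt)/(2√(Dt)) = (29.2 − 24.1859)/18.59 = 0.2697; ½·erfc(0.2697) = 0.3514.
C = 25.7 × 0.3514 = 9.03 mg/L.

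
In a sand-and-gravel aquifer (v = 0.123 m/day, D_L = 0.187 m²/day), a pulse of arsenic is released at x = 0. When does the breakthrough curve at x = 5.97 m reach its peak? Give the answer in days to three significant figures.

37.7 days

For the 1D instantaneous-source solution, setting ∂C/∂t = 0 at fixed x gives v²t² + 2Dt − x² = 0, so t = (√(D² + v²x²) − D)/v².
√(D² + v²x²) = √(0.187² + 0.123² × 5.97²) = 0.7577; v² = 0.015129.
t = (0.7577 − 0.187)/0.015129 = 37.7 days (vs. the pure-advection estimate x/v = 48.5 d).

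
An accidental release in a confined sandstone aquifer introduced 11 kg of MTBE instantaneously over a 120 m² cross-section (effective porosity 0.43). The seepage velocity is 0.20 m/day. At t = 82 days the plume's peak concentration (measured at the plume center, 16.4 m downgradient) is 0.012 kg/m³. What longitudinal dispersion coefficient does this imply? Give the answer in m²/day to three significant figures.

At the plume center C_max = M/(n_e·A·√(4πDt)), so D = M²/(4πt·(n_e·A·C_max)²).
n_e·A·C_max = 0.43 × 120 × 0.012 = 0.6192 kg/m.
D = 11²/(4π × 82 × 0.6192²) = 0.306 m²/day.

0.306 m²/day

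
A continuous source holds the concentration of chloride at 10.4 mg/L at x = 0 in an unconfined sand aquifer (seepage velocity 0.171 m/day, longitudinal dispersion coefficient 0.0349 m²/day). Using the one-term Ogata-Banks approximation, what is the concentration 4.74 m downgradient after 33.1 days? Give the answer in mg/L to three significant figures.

7.57 mg/L

For a continuous step input, C/C₀ ≈ ½·erfc((x−vt)/(2√(Dt))).
vt = 0.171 × 33.1 = 5.6601 m and 2√(Dt) = 2√(0.0349 × 33.1) = 2.150 m.
Argument (x−vt)/(2√(Dt)) = (4.74 − 5.6601)/2.150 = -0.4280; ½·erfc(-0.4280) = 0.7275.
C = 10.4 × 0.7275 = 7.57 mg/L.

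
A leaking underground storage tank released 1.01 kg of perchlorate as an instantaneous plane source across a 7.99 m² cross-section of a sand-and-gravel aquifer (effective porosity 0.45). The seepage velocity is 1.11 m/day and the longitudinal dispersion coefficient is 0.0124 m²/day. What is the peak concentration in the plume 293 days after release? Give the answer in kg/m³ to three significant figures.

0.0416 kg/m³

The peak of an instantaneous 1D plume sits at x = vt; there the Gaussian factor is 1 and C_max = M/(n_e·A·√(4πDt)), where n_e·A is the pore area the mass is dissolved in.
√(4πDt) = √(4π × 0.0124 × 293) = 6.757 m, so C_max = 1.01/(0.45 × 7.99 × 6.757) = 0.0416 kg/m³.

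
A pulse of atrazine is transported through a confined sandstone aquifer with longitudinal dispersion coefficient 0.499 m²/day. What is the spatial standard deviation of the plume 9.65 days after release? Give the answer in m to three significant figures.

3.10 m

Dispersive spreading gives a Gaussian with σ² = 2Dt; advection only shifts the center.
σ = √(2 × 0.499 × 9.65) = 3.10 m.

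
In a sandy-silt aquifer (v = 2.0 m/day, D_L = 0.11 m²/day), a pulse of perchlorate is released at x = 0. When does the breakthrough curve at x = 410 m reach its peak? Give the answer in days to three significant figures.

For the 1D instantaneous-source solution, setting ∂C/∂t = 0 at fixed x gives v²t² + 2Dt − x² = 0, so t = (√(D² + v²x²) − D)/v².
√(D² + v²x²) = √(0.11² + 2.0² × 410²) = 820.0; v² = 4.
t = (820.0 − 0.11)/4 = 205 days (vs. the pure-advection estimate x/v = 205 d).

205 days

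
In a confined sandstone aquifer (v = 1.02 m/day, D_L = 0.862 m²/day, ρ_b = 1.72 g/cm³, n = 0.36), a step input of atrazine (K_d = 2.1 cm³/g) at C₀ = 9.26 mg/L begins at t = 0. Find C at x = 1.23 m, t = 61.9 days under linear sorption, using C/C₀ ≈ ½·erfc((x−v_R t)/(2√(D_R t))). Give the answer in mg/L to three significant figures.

8.57 mg/L

Retardation factor R = 1 + ρ_b·K_d/n = 1 + 1.72 × 2.1/0.36 = 11.03.
Sorption retards both mechanisms: v_R = v/R = 0.09248 m/day, D_R = D/R = 0.07815 m²/day.
v_R·t = 0.09248 × 61.9 = 5.724512 m; 2√(D_R t) = 4.399 m; argument = (1.23 − 5.724512)/4.399 = -1.022.
C = C₀ × ½·erfc(-1.022) = 9.26 × 0.9258 = 8.57 mg/L.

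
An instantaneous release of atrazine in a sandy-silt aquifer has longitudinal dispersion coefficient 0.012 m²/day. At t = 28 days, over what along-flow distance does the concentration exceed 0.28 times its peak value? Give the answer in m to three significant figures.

The plume is Gaussian with σ = √(2Dt) = √(2 × 0.012 × 28) = 0.8198 m.
C/C_peak = exp(−Δx²/(2σ²)) = 0.28 ⇒ Δx = σ·√(−2 ln 0.28) = 0.8198 × 1.596 = 1.308 m.
Width = 2Δx = 2.62 m.

2.62 m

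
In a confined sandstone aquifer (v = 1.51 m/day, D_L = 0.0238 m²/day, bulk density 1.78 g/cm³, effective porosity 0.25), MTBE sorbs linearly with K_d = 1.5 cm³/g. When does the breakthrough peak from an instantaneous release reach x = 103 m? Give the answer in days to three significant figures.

797 days

Retardation factor R = 1 + ρ_b·K_d/n = 1 + 1.78 × 1.5/0.25 = 11.68.
Sorption retards both mechanisms: v_R = v/R = 0.1293 m/day, D_R = D/R = 0.002038 m²/day.
Peak time from v_R²t² + 2D_R t − x² = 0: t = (√(D_R² + v_R²x²) − D_R)/v_R².
√(D_R² + v_R²x²) = √(0.002038² + 0.1293² × 103²) = 13.32; v_R² = 0.01672.
t = (13.32 − 0.002038)/0.01672 = 797 days.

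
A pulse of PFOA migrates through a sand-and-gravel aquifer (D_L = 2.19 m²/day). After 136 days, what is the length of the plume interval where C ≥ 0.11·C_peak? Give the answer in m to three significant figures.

The plume is Gaussian with σ = √(2Dt) = √(2 × 2.19 × 136) = 24.41 m.
C/C_peak = exp(−Δx²/(2σ²)) = 0.11 ⇒ Δx = σ·√(−2 ln 0.11) = 24.41 × 2.101 = 51.29 m.
Width = 2Δx = 103 m.

103 m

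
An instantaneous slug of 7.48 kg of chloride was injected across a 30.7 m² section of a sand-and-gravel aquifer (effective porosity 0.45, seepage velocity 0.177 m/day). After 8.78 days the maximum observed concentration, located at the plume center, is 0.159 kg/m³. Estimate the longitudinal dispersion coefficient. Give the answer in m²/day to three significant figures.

0.105 m²/day

At the plume center C_max = M/(n_e·A·√(4πDt)), so D = M²/(4πt·(n_e·A·C_max)²).
n_e·A·C_max = 0.45 × 30.7 × 0.159 = 2.197 kg/m.
D = 7.48²/(4π × 8.78 × 2.197²) = 0.105 m²/day.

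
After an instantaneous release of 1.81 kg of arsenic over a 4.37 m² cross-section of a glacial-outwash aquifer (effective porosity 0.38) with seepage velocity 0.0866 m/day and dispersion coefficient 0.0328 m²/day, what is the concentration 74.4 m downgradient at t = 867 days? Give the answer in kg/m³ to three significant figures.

For an instantaneous plane source, C(x,t) = M/(n_e·A·√(4πDt)) · exp(−(x−vt)²/(4Dt)), with n_e·A the pore (flow) area.
Plume center vt = 0.0866 × 867 = 75.0822 m, so the well at 74.4 m is 0.6822 m upgradient of the peak.
√(4πDt) = 18.90 m, giving peak height M/(n_e·A·√(4πDt)) = 1.81/(0.38 × 4.37 × 18.90) = 0.05767 kg/m³.
(x−vt)²/(4Dt) = (-0.6822)²/(4 × 0.0328 × 867) = 0.004091; exp(−0.004091) = 0.9959.
C = 0.05767 × 0.9959 = 0.0574 kg/m³.

0.0574 kg/m³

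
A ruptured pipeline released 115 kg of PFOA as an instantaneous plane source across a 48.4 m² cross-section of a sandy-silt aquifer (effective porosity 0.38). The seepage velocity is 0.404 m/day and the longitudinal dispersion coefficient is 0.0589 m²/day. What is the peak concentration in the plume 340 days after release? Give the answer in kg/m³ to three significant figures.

0.394 kg/m³

The peak of an instantaneous 1D plume sits at x = vt; there the Gaussian factor is 1 and C_max = M/(n_e·A·√(4πDt)), where n_e·A is the pore area the mass is dissolved in.
√(4πDt) = √(4π × 0.0589 × 340) = 15.86 m, so C_max = 115/(0.38 × 48.4 × 15.86) = 0.394 kg/m³.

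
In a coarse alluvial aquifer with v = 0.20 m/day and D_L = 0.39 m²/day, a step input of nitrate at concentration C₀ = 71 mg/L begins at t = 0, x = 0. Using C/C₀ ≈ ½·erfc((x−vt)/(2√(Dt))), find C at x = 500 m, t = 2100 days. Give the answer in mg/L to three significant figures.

1.71 mg/L

For a continuous step input, C/C₀ ≈ ½·erfc((x−vt)/(2√(Dt))).
vt = 0.20 × 2100 = 420 m and 2√(Dt) = 2√(0.39 × 2100) = 57.24 m.
Argument (x−vt)/(2√(Dt)) = (500 − 420)/57.24 = 1.398; ½·erfc(1.398) = 0.02402.
C = 71 × 0.02402 = 1.71 mg/L.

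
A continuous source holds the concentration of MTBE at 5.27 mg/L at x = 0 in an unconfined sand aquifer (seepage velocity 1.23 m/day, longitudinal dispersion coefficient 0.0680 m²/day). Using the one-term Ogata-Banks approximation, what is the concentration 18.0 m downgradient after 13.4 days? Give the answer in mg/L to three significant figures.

0.687 mg/L

For a continuous step input, C/C₀ ≈ ½·erfc((x−vt)/(2√(Dt))).
vt = 1.23 × 13.4 = 16.482 m and 2√(Dt) = 2√(0.0680 × 13.4) = 1.909 m.
Argument (x−vt)/(2√(Dt)) = (18.0 − 16.482)/1.909 = 0.7952; ½·erfc(0.7952) = 0.1304.
C = 5.27 × 0.1304 = 0.687 mg/L.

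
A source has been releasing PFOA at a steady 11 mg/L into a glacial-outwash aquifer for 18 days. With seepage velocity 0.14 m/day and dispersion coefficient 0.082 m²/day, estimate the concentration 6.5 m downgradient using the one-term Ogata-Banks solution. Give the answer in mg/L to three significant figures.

0.113 mg/L

For a continuous step input, C/C₀ ≈ ½·erfc((x−vt)/(2√(Dt))).
vt = 0.14 × 18 = 2.52 m and 2√(Dt) = 2√(0.082 × 18) = 2.430 m.
Argument (x−vt)/(2√(Dt)) = (6.5 − 2.52)/2.430 = 1.638; ½·erfc(1.638) = 0.01027.
C = 11 × 0.01027 = 0.113 mg/L.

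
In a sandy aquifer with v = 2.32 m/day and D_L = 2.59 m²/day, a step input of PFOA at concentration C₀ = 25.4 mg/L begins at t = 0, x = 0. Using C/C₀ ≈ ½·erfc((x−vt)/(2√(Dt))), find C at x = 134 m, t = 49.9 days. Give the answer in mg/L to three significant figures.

3.26 mg/L

For a continuous step input, C/C₀ ≈ ½·erfc((x−vt)/(2√(Dt))).
vt = 2.32 × 49.9 = 115.768 m and 2√(Dt) = 2√(2.59 × 49.9) = 22.74 m.
Argument (x−vt)/(2√(Dt)) = (134 − 115.768)/22.74 = 0.8018; ½·erfc(0.8018) = 0.1284.
C = 25.4 × 0.1284 = 3.26 mg/L.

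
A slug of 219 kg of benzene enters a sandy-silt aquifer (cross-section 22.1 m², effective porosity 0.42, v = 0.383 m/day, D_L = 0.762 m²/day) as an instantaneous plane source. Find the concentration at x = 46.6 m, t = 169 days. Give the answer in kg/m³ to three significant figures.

For an instantaneous plane source, C(x,t) = M/(n_e·A·√(4πDt)) · exp(−(x−vt)²/(4Dt)), with n_e·A the pore (flow) area.
Plume center vt = 0.383 × 169 = 64.727 m, so the well at 46.6 m is 18.127 m upgradient of the peak.
√(4πDt) = 40.23 m, giving peak height M/(n_e·A·√(4πDt)) = 219/(0.42 × 22.1 × 40.23) = 0.5865 kg/m³.
(x−vt)²/(4Dt) = (-18.127)²/(4 × 0.762 × 169) = 0.6379; exp(−0.6379) = 0.5284.
C = 0.5865 × 0.5284 = 0.310 kg/m³.

0.310 kg/m³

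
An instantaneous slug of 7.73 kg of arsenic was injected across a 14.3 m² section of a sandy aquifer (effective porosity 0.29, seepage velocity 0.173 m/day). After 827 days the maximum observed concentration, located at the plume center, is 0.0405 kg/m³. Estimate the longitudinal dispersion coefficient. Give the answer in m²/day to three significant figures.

At the plume center C_max = M/(n_e·A·√(4πDt)), so D = M²/(4πt·(n_e·A·C_max)²).
n_e·A·C_max = 0.29 × 14.3 × 0.0405 = 0.1680 kg/m.
D = 7.73²/(4π × 827 × 0.1680²) = 0.204 m²/day.

0.204 m²/day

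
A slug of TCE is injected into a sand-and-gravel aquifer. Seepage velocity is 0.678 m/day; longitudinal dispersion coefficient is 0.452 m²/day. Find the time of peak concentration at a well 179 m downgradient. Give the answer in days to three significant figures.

For the 1D instantaneous-source solution, setting ∂C/∂t = 0 at fixed x gives v²t² + 2Dt − x² = 0, so t = (√(D² + v²x²) − D)/v².
√(D² + v²x²) = √(0.452² + 0.678² × 179²) = 121.4; v² = 0.459684.
t = (121.4 − 0.452)/0.459684 = 263 days (vs. the pure-advection estimate x/v = 264 d).

263 days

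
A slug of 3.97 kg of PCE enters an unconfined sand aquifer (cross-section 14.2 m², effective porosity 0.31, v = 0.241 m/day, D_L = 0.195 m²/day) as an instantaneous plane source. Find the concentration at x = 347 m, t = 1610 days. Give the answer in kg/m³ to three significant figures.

0.00376 kg/m³

For an instantaneous plane source, C(x,t) = M/(n_e·A·√(4πDt)) · exp(−(x−vt)²/(4Dt)), with n_e·A the pore (flow) area.
Plume center vt = 0.241 × 1610 = 388.01 m, so the well at 347 m is 41.01 m upgradient of the peak.
√(4πDt) = 62.81 m, giving peak height M/(n_e·A·√(4πDt)) = 3.97/(0.31 × 14.2 × 62.81) = 0.01436 kg/m³.
(x−vt)²/(4Dt) = (-41.01)²/(4 × 0.195 × 1610) = 1.339; exp(−1.339) = 0.2621.
C = 0.01436 × 0.2621 = 0.00376 kg/m³.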